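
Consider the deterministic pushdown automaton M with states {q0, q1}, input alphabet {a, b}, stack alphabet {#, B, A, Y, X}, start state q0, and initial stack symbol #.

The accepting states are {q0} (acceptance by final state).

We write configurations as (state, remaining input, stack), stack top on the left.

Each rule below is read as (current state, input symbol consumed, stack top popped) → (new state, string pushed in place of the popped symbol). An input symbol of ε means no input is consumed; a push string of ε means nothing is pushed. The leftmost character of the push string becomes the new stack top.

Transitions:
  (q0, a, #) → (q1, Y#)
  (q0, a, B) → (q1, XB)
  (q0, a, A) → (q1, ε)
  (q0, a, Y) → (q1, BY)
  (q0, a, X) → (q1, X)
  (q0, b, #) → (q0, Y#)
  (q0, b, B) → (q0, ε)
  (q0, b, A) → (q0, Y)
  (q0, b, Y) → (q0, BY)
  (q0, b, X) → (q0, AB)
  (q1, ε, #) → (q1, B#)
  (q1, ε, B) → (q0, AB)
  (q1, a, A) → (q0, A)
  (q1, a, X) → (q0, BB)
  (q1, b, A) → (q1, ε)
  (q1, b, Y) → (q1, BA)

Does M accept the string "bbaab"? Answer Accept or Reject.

Accept

(q0, bbaab, #) ⊢ (q0, baab, Y#) ⊢ (q0, aab, BY#) ⊢ (q1, ab, XBY#) ⊢ (q0, b, BBBY#) ⊢ (q0, ε, BBY#)
All input consumed; state q0 ∈ F.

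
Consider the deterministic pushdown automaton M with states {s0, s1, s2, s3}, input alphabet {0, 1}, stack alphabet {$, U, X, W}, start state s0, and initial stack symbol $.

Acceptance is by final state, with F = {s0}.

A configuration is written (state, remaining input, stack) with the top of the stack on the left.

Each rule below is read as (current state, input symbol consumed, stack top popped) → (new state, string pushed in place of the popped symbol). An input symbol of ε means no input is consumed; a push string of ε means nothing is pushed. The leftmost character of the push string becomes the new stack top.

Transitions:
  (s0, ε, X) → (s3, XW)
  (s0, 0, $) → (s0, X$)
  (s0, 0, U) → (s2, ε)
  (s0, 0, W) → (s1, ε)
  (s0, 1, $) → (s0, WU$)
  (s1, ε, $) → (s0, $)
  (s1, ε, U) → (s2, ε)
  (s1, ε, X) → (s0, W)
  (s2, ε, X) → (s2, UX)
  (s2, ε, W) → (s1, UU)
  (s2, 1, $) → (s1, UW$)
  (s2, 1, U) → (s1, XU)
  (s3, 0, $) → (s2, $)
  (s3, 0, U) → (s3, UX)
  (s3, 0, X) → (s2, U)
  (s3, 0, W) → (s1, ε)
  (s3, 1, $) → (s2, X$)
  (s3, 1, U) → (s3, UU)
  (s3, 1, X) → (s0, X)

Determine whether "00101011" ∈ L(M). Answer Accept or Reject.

Accept

(s0, 00101011, $)
  read 0, top $: go to s0, push X$ → (s0, 0101011, X$)
  ε-move, top X: go to s3, push XW → (s3, 0101011, XW$)
  read 0, top X: go to s2, push U → (s2, 101011, UW$)
  read 1, top U: go to s1, push XU → (s1, 01011, XUW$)
  ε-move, top X: go to s0, push W → (s0, 01011, WUW$)
  read 0, top W: go to s1, push ε → (s1, 1011, UW$)
  ε-move, top U: go to s2, push ε → (s2, 1011, W$)
  ε-move, top W: go to s1, push UU → (s1, 1011, UU$)
  ε-move, top U: go to s2, push ε → (s2, 1011, U$)
  read 1, top U: go to s1, push XU → (s1, 011, XU$)
  ε-move, top X: go to s0, push W → (s0, 011, WU$)
  read 0, top W: go to s1, push ε → (s1, 11, U$)
  ε-move, top U: go to s2, push ε → (s2, 11, $)
  read 1, top $: go to s1, push UW$ → (s1, 1, UW$)
  ε-move, top U: go to s2, push ε → (s2, 1, W$)
  ε-move, top W: go to s1, push UU → (s1, 1, UU$)
  ε-move, top U: go to s2, push ε → (s2, 1, U$)
  read 1, top U: go to s1, push XU → (s1, ε, XU$)
  ε-move, top X: go to s0, push W → (s0, ε, WU$)
All input consumed; state s0 ∈ F.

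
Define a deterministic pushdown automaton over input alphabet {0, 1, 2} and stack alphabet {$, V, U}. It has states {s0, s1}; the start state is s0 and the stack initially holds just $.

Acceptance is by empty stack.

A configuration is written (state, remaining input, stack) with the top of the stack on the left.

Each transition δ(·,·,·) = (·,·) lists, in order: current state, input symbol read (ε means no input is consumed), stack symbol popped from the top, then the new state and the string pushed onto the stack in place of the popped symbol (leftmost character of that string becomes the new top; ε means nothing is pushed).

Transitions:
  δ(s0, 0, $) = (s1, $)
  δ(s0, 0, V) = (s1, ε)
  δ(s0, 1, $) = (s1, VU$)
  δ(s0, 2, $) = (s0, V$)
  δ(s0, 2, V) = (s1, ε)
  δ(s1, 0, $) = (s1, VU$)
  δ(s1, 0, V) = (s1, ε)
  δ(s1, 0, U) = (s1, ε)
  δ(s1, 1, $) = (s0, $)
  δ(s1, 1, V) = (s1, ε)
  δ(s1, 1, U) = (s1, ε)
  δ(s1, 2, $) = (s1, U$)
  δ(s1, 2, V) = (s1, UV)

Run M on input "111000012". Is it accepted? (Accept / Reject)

Reject

(s0, 111000012, $) ⊢ (s1, 11000012, VU$) ⊢ (s1, 1000012, U$) ⊢ (s1, 000012, $) ⊢ (s1, 00012, VU$) ⊢ (s1, 0012, U$) ⊢ (s1, 012, $) ⊢ (s1, 12, VU$) ⊢ (s1, 2, U$)
No transition applies at (s1, 2, U$); input not fully consumed.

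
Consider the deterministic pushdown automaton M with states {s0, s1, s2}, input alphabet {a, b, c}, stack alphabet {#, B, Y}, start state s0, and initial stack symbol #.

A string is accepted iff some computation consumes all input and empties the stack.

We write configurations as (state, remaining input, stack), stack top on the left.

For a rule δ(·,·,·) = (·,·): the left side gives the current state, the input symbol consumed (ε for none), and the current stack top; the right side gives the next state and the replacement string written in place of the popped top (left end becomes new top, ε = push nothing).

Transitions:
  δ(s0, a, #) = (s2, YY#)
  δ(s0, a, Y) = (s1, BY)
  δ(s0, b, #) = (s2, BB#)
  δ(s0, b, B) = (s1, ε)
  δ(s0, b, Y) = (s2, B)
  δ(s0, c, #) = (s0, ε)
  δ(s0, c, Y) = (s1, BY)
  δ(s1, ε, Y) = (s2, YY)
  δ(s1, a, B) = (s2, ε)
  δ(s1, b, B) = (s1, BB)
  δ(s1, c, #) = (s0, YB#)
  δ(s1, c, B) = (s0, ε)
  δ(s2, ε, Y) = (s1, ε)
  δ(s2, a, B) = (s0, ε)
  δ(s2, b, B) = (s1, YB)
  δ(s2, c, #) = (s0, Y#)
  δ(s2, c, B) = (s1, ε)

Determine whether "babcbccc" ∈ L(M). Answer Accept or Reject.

(s0, babcbccc, #)
  read b, top #: go to s2, push BB# → (s2, abcbccc, BB#)
  read a, top B: go to s0, push ε → (s0, bcbccc, B#)
  read b, top B: go to s1, push ε → (s1, cbccc, #)
  read c, top #: go to s0, push YB# → (s0, bccc, YB#)
  read b, top Y: go to s2, push B → (s2, ccc, BB#)
  read c, top B: go to s1, push ε → (s1, cc, B#)
  read c, top B: go to s0, push ε → (s0, c, #)
  read c, top #: go to s0, push ε → (s0, ε, ε)
All input consumed and the stack is empty.

Accept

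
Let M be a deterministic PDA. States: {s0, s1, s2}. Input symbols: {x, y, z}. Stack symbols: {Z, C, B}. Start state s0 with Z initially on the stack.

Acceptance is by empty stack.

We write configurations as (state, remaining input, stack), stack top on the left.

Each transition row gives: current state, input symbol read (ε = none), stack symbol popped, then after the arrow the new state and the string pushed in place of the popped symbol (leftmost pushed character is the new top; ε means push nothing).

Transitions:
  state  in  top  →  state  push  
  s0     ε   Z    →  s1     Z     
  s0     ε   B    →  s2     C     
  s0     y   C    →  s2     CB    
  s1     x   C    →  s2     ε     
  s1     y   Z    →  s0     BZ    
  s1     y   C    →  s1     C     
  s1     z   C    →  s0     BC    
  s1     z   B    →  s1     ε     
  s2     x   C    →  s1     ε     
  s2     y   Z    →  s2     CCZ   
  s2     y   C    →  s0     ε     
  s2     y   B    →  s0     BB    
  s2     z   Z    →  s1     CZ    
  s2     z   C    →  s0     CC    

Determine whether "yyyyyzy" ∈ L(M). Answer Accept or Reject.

Reject

(s0, yyyyyzy, Z)
  ε-move, top Z: go to s1, push Z → (s1, yyyyyzy, Z)
  read y, top Z: go to s0, push BZ → (s0, yyyyzy, BZ)
  ε-move, top B: go to s2, push C → (s2, yyyyzy, CZ)
  read y, top C: go to s0, push ε → (s0, yyyzy, Z)
  ε-move, top Z: go to s1, push Z → (s1, yyyzy, Z)
  read y, top Z: go to s0, push BZ → (s0, yyzy, BZ)
  ε-move, top B: go to s2, push C → (s2, yyzy, CZ)
  read y, top C: go to s0, push ε → (s0, yzy, Z)
  ε-move, top Z: go to s1, push Z → (s1, yzy, Z)
  read y, top Z: go to s0, push BZ → (s0, zy, BZ)
  ε-move, top B: go to s2, push C → (s2, zy, CZ)
  read z, top C: go to s0, push CC → (s0, y, CCZ)
  read y, top C: go to s2, push CB → (s2, ε, CBCZ)
All input consumed; stack is CBCZ, not empty, and no further ε-move applies.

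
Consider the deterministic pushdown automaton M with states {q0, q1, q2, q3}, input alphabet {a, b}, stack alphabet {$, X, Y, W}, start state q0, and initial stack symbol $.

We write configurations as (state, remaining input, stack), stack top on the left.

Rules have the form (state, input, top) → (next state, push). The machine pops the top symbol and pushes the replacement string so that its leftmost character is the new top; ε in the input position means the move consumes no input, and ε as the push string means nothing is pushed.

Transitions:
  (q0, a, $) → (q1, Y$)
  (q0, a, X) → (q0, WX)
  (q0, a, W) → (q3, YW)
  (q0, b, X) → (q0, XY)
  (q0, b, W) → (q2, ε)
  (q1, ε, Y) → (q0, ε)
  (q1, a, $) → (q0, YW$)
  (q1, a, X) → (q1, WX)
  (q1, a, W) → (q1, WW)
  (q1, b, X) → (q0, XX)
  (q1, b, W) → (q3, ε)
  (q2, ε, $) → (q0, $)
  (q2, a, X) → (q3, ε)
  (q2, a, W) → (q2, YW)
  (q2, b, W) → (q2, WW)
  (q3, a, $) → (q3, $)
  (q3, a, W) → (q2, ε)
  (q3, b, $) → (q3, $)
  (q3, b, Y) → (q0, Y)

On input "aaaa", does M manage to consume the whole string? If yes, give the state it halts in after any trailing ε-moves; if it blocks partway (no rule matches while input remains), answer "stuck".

q0

(q0, aaaa, $) ⊢ (q1, aaa, Y$) ⊢ (q0, aaa, $) ⊢ (q1, aa, Y$) ⊢ (q0, aa, $) ⊢ (q1, a, Y$) ⊢ (q0, a, $) ⊢ (q1, ε, Y$) ⊢ (q0, ε, $)
All input consumed; M is in state q0.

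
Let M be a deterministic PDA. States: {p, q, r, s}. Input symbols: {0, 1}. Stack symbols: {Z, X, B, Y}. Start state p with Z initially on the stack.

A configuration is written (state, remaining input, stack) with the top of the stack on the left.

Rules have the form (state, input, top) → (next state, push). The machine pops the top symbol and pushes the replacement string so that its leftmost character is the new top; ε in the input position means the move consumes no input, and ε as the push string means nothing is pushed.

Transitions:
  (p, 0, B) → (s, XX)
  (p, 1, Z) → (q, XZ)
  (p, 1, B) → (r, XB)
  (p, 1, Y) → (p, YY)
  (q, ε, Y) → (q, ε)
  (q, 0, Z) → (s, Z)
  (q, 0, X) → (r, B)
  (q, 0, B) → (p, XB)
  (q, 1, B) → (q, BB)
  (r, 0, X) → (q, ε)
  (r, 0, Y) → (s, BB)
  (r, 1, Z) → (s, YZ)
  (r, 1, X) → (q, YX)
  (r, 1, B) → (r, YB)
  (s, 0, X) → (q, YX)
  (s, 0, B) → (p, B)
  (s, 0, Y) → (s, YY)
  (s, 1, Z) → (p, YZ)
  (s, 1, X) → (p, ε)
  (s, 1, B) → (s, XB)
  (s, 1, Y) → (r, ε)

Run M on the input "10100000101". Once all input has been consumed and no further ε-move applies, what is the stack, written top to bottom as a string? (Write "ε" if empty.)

XBBBXBBZ

(p, 10100000101, Z) ⊢ (q, 0100000101, XZ) ⊢ (r, 100000101, BZ) ⊢ (r, 00000101, YBZ) ⊢ (s, 0000101, BBBZ) ⊢ (p, 000101, BBBZ) ⊢ (s, 00101, XXBBZ) ⊢ (q, 0101, YXXBBZ) ⊢ (q, 0101, XXBBZ) ⊢ (r, 101, BXBBZ) ⊢ (r, 01, YBXBBZ) ⊢ (s, 1, BBBXBBZ) ⊢ (s, ε, XBBBXBBZ)
All input consumed in state s with stack XBBBXBBZ.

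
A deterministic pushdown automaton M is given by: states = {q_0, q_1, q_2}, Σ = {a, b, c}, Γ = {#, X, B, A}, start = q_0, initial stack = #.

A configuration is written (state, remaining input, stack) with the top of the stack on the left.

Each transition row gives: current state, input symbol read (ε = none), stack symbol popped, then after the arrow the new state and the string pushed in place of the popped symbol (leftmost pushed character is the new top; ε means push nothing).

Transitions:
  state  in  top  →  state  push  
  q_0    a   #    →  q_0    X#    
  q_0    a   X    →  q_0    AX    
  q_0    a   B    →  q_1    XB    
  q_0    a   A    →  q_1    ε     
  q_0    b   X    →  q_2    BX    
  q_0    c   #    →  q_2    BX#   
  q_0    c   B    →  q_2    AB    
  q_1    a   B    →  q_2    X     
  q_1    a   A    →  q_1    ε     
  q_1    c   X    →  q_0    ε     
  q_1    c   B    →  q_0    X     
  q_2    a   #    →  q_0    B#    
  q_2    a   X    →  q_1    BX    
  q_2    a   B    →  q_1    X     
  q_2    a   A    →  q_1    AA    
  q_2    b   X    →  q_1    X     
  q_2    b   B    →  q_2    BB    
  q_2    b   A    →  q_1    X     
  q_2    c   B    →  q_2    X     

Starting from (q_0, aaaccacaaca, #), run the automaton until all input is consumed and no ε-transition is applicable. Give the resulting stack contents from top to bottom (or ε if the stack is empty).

(q_0, aaaccacaaca, #)
  read a, top #: go to q_0, push X# → (q_0, aaccacaaca, X#)
  read a, top X: go to q_0, push AX → (q_0, accacaaca, AX#)
  read a, top A: go to q_1, push ε → (q_1, ccacaaca, X#)
  read c, top X: go to q_0, push ε → (q_0, cacaaca, #)
  read c, top #: go to q_2, push BX# → (q_2, acaaca, BX#)
  read a, top B: go to q_1, push X → (q_1, caaca, XX#)
  read c, top X: go to q_0, push ε → (q_0, aaca, X#)
  read a, top X: go to q_0, push AX → (q_0, aca, AX#)
  read a, top A: go to q_1, push ε → (q_1, ca, X#)
  read c, top X: go to q_0, push ε → (q_0, a, #)
  read a, top #: go to q_0, push X# → (q_0, ε, X#)
All input consumed in state q_0 with stack X#.

X#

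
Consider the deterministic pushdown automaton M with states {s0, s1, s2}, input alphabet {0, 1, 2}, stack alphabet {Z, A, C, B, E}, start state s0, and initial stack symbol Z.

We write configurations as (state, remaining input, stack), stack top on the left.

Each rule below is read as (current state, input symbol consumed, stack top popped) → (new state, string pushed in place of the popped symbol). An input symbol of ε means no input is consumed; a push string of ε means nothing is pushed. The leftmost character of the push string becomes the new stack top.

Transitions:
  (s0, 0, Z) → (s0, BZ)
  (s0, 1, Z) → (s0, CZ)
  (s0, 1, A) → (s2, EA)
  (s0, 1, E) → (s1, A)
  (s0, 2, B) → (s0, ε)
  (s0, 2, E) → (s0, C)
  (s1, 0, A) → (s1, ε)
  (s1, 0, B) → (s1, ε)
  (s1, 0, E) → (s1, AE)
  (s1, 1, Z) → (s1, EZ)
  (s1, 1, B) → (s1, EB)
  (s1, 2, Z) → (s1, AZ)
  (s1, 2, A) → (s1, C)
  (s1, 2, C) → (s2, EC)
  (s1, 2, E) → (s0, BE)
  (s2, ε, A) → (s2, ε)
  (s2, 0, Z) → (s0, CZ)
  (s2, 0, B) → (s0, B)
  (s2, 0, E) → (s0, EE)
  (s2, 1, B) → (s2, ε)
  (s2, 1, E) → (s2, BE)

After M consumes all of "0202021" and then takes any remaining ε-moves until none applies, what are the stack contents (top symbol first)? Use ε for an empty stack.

(s0, 0202021, Z)
  read 0, top Z: go to s0, push BZ → (s0, 202021, BZ)
  read 2, top B: go to s0, push ε → (s0, 02021, Z)
  read 0, top Z: go to s0, push BZ → (s0, 2021, BZ)
  read 2, top B: go to s0, push ε → (s0, 021, Z)
  read 0, top Z: go to s0, push BZ → (s0, 21, BZ)
  read 2, top B: go to s0, push ε → (s0, 1, Z)
  read 1, top Z: go to s0, push CZ → (s0, ε, CZ)
All input consumed in state s0 with stack CZ.

CZ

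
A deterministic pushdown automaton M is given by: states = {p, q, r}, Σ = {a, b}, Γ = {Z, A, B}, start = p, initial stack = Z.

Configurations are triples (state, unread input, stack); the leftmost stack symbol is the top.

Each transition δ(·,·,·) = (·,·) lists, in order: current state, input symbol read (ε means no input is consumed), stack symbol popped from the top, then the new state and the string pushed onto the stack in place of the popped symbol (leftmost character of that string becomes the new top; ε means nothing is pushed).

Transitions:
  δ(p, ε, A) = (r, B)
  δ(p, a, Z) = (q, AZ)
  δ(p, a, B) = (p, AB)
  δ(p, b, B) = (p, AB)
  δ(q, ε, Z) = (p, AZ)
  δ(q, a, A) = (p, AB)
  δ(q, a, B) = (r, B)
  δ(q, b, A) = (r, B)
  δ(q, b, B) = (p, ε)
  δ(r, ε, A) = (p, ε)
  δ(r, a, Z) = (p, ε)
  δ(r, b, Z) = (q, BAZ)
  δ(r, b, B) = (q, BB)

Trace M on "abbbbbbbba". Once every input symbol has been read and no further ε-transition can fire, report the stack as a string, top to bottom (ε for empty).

BBBBZ

(p, abbbbbbbba, Z) ⊢ (q, bbbbbbbba, AZ) ⊢ (r, bbbbbbba, BZ) ⊢ (q, bbbbbba, BBZ) ⊢ (p, bbbbba, BZ) ⊢ (p, bbbba, ABZ) ⊢ (r, bbbba, BBZ) ⊢ (q, bbba, BBBZ) ⊢ (p, bba, BBZ) ⊢ (p, ba, ABBZ) ⊢ (r, ba, BBBZ) ⊢ (q, a, BBBBZ) ⊢ (r, ε, BBBBZ)
All input consumed in state r with stack BBBBZ.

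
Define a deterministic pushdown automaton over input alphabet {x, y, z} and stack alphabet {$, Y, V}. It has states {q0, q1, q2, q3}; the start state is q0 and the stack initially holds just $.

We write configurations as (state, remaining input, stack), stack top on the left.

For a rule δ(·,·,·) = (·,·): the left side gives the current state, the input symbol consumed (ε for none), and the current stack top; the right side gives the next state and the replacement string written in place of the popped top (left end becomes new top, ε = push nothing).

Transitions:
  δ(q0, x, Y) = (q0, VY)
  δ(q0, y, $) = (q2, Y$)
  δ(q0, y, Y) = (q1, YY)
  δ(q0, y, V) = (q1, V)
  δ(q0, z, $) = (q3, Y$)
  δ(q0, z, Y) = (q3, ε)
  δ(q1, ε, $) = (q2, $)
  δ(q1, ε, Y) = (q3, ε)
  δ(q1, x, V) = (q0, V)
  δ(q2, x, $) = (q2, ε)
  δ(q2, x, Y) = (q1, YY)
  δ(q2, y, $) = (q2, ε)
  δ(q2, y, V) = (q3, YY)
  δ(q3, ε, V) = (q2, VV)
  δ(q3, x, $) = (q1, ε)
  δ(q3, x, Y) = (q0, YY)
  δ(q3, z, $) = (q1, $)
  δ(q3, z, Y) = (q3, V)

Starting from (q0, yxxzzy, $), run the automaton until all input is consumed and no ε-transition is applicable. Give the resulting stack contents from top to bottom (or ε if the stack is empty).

YYV$

(q0, yxxzzy, $) ⊢ (q2, xxzzy, Y$) ⊢ (q1, xzzy, YY$) ⊢ (q3, xzzy, Y$) ⊢ (q0, zzy, YY$) ⊢ (q3, zy, Y$) ⊢ (q3, y, V$) ⊢ (q2, y, VV$) ⊢ (q3, ε, YYV$)
All input consumed in state q3 with stack YYV$.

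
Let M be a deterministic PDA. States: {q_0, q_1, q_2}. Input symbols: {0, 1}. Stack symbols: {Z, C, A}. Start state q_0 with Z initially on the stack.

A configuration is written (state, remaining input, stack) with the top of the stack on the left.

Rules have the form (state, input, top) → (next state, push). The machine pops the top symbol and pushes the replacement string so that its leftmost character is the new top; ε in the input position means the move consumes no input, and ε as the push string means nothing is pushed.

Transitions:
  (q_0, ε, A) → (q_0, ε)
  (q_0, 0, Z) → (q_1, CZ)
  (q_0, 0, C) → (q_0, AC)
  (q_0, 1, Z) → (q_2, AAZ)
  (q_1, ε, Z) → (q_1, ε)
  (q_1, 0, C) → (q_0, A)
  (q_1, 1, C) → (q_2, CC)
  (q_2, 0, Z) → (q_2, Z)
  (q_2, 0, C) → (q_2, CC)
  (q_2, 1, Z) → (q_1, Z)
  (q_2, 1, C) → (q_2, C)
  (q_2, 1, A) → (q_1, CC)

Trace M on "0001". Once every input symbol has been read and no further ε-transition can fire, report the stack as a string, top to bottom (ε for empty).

CCZ

(q_0, 0001, Z)
  read 0, top Z: go to q_1, push CZ → (q_1, 001, CZ)
  read 0, top C: go to q_0, push A → (q_0, 01, AZ)
  ε-move, top A: go to q_0, push ε → (q_0, 01, Z)
  read 0, top Z: go to q_1, push CZ → (q_1, 1, CZ)
  read 1, top C: go to q_2, push CC → (q_2, ε, CCZ)
All input consumed in state q_2 with stack CCZ.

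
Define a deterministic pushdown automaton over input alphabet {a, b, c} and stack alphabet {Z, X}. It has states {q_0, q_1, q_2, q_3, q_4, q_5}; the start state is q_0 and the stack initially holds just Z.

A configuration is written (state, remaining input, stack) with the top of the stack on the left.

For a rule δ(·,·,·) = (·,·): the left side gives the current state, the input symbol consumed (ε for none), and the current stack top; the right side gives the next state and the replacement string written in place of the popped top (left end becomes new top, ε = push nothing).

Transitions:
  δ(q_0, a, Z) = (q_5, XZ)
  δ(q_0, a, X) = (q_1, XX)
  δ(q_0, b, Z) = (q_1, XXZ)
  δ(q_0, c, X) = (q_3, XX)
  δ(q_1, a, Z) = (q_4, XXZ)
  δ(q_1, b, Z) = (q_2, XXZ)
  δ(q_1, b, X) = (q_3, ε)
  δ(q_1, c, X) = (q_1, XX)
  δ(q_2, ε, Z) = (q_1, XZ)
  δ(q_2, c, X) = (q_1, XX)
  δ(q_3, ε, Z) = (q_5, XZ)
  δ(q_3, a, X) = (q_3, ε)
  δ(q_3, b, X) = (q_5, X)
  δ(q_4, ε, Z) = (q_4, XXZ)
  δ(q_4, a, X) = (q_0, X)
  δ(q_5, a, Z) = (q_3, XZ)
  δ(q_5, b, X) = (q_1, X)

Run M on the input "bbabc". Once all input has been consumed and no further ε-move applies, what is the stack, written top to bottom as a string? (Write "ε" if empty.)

(q_0, bbabc, Z)
  read b, top Z: go to q_1, push XXZ → (q_1, babc, XXZ)
  read b, top X: go to q_3, push ε → (q_3, abc, XZ)
  read a, top X: go to q_3, push ε → (q_3, bc, Z)
  ε-move, top Z: go to q_5, push XZ → (q_5, bc, XZ)
  read b, top X: go to q_1, push X → (q_1, c, XZ)
  read c, top X: go to q_1, push XX → (q_1, ε, XXZ)
All input consumed in state q_1 with stack XXZ.

XXZ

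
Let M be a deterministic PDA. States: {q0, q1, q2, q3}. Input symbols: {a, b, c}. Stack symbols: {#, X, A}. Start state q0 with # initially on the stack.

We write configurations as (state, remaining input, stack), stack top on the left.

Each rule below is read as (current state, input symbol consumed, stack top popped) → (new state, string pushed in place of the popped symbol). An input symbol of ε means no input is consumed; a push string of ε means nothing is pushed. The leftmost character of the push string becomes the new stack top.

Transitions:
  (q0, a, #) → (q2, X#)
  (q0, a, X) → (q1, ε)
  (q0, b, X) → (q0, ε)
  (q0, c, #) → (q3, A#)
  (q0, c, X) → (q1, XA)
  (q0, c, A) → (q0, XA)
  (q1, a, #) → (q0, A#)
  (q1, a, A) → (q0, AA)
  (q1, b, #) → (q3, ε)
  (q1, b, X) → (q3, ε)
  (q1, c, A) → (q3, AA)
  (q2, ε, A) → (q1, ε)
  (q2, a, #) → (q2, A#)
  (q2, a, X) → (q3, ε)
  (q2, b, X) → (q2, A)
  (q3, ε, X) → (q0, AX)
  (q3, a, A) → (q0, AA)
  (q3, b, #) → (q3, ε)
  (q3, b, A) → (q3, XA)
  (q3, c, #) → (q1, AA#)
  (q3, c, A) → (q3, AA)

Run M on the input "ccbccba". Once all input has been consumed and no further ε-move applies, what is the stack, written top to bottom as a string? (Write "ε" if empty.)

AAAXAA#

(q0, ccbccba, #)
  read c, top #: go to q3, push A# → (q3, cbccba, A#)
  read c, top A: go to q3, push AA → (q3, bccba, AA#)
  read b, top A: go to q3, push XA → (q3, ccba, XAA#)
  ε-move, top X: go to q0, push AX → (q0, ccba, AXAA#)
  read c, top A: go to q0, push XA → (q0, cba, XAXAA#)
  read c, top X: go to q1, push XA → (q1, ba, XAAXAA#)
  read b, top X: go to q3, push ε → (q3, a, AAXAA#)
  read a, top A: go to q0, push AA → (q0, ε, AAAXAA#)
All input consumed in state q0 with stack AAAXAA#.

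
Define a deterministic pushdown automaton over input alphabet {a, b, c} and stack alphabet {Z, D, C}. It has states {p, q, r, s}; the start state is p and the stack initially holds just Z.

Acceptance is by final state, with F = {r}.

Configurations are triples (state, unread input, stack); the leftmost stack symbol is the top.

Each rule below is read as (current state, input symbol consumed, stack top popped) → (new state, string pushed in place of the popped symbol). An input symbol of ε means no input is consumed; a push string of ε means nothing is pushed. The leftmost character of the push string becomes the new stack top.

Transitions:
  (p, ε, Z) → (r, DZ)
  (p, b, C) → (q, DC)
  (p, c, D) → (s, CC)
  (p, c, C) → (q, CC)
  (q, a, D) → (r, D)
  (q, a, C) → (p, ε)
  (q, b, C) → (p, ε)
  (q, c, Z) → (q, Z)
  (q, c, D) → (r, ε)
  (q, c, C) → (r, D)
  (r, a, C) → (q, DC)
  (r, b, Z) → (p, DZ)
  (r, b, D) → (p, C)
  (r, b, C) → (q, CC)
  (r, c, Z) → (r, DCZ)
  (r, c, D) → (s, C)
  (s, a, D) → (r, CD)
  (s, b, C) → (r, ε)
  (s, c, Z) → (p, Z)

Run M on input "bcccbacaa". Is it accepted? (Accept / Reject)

Accept

(p, bcccbacaa, Z)
  ε-move, top Z: go to r, push DZ → (r, bcccbacaa, DZ)
  read b, top D: go to p, push C → (p, cccbacaa, CZ)
  read c, top C: go to q, push CC → (q, ccbacaa, CCZ)
  read c, top C: go to r, push D → (r, cbacaa, DCZ)
  read c, top D: go to s, push C → (s, bacaa, CCZ)
  read b, top C: go to r, push ε → (r, acaa, CZ)
  read a, top C: go to q, push DC → (q, caa, DCZ)
  read c, top D: go to r, push ε → (r, aa, CZ)
  read a, top C: go to q, push DC → (q, a, DCZ)
  read a, top D: go to r, push D → (r, ε, DCZ)
All input consumed; state r ∈ F.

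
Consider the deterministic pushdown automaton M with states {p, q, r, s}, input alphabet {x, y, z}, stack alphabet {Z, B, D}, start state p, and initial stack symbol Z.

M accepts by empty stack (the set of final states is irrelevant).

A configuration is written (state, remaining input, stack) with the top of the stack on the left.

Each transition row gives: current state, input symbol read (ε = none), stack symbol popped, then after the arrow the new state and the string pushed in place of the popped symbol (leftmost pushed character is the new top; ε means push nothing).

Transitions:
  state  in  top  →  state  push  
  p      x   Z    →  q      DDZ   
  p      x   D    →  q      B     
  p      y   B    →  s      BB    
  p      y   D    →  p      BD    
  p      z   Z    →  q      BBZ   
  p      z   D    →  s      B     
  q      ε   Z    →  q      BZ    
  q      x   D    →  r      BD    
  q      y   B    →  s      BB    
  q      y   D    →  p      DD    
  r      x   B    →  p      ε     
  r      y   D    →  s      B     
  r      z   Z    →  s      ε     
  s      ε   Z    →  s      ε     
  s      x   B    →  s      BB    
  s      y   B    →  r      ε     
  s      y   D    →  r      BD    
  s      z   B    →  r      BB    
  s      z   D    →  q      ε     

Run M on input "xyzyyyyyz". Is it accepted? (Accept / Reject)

Accept

(p, xyzyyyyyz, Z)
  read x, top Z: go to q, push DDZ → (q, yzyyyyyz, DDZ)
  read y, top D: go to p, push DD → (p, zyyyyyz, DDDZ)
  read z, top D: go to s, push B → (s, yyyyyz, BDDZ)
  read y, top B: go to r, push ε → (r, yyyyz, DDZ)
  read y, top D: go to s, push B → (s, yyyz, BDZ)
  read y, top B: go to r, push ε → (r, yyz, DZ)
  read y, top D: go to s, push B → (s, yz, BZ)
  read y, top B: go to r, push ε → (r, z, Z)
  read z, top Z: go to s, push ε → (s, ε, ε)
All input consumed and the stack is empty.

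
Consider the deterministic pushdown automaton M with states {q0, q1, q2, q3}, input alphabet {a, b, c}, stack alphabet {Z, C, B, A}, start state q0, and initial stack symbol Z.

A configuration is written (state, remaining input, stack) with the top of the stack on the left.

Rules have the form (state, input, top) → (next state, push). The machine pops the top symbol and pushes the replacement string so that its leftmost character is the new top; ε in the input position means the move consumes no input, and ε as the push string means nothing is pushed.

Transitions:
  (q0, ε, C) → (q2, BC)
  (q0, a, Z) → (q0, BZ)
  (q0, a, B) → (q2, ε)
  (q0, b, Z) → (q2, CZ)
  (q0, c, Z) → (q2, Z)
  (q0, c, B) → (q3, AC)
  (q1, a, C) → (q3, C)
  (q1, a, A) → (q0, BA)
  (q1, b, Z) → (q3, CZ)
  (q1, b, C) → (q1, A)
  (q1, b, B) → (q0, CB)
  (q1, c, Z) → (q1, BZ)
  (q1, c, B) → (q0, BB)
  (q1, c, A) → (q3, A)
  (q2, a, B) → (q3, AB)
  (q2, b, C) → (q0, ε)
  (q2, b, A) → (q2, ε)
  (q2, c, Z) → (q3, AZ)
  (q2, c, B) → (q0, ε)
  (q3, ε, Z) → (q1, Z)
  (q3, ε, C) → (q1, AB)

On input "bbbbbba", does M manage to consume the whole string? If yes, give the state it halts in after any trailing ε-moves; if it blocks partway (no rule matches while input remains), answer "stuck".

(q0, bbbbbba, Z)
  read b, top Z: go to q2, push CZ → (q2, bbbbba, CZ)
  read b, top C: go to q0, push ε → (q0, bbbba, Z)
  read b, top Z: go to q2, push CZ → (q2, bbba, CZ)
  read b, top C: go to q0, push ε → (q0, bba, Z)
  read b, top Z: go to q2, push CZ → (q2, ba, CZ)
  read b, top C: go to q0, push ε → (q0, a, Z)
  read a, top Z: go to q0, push BZ → (q0, ε, BZ)
All input consumed; M is in state q0.

q0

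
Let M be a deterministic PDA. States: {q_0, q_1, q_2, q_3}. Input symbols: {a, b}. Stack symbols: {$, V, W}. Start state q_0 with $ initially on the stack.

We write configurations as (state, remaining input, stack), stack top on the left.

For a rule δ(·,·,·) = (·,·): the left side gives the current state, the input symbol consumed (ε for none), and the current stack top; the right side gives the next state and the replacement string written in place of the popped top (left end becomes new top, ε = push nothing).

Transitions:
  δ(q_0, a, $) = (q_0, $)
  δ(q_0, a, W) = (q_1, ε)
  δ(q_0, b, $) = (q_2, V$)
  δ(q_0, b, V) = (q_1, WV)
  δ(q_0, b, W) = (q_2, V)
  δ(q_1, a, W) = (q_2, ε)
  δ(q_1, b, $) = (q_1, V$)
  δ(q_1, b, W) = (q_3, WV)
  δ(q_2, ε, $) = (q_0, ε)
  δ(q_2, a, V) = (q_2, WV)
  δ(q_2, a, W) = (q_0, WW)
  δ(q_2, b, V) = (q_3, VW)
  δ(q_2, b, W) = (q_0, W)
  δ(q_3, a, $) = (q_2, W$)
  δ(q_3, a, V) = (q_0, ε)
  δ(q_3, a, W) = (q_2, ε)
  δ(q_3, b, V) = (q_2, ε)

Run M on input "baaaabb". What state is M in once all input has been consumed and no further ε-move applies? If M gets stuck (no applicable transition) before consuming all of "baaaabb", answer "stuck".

(q_0, baaaabb, $) ⊢ (q_2, aaaabb, V$) ⊢ (q_2, aaabb, WV$) ⊢ (q_0, aabb, WWV$) ⊢ (q_1, abb, WV$) ⊢ (q_2, bb, V$) ⊢ (q_3, b, VW$) ⊢ (q_2, ε, W$)
All input consumed; M is in state q_2.

q_2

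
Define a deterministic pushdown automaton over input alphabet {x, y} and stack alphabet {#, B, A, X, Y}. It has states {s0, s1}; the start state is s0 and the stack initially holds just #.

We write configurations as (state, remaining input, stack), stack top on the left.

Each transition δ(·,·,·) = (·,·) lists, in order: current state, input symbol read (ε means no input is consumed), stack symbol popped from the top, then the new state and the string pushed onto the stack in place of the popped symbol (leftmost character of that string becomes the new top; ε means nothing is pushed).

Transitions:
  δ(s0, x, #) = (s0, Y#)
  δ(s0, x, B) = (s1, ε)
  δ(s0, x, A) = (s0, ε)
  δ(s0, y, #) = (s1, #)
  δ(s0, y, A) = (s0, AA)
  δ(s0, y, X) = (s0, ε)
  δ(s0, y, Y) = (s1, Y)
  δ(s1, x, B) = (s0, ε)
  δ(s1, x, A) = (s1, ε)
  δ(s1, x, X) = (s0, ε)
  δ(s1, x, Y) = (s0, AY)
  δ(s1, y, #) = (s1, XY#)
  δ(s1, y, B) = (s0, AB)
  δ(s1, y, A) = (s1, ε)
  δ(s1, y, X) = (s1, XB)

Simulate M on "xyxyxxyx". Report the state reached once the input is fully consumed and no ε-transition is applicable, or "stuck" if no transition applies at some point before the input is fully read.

(s0, xyxyxxyx, #)
  read x, top #: go to s0, push Y# → (s0, yxyxxyx, Y#)
  read y, top Y: go to s1, push Y → (s1, xyxxyx, Y#)
  read x, top Y: go to s0, push AY → (s0, yxxyx, AY#)
  read y, top A: go to s0, push AA → (s0, xxyx, AAY#)
  read x, top A: go to s0, push ε → (s0, xyx, AY#)
  read x, top A: go to s0, push ε → (s0, yx, Y#)
  read y, top Y: go to s1, push Y → (s1, x, Y#)
  read x, top Y: go to s0, push AY → (s0, ε, AY#)
All input consumed; M is in state s0.

s0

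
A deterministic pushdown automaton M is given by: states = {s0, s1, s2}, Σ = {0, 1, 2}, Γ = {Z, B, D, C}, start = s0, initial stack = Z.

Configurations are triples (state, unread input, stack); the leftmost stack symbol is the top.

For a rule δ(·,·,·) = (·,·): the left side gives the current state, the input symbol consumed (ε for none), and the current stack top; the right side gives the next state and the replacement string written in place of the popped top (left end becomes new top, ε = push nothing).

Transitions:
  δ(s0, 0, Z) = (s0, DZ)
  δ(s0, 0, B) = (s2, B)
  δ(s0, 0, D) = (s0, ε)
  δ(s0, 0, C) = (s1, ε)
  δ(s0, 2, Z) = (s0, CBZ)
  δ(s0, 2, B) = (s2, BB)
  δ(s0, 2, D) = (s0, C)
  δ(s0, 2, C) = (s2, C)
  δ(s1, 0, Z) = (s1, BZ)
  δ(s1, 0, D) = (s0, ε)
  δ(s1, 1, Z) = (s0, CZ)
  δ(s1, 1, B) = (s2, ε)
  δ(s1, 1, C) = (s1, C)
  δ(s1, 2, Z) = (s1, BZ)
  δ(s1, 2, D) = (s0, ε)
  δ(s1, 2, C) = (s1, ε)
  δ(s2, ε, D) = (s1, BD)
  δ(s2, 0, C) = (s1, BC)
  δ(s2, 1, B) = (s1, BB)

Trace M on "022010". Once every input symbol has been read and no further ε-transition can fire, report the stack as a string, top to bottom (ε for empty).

(s0, 022010, Z)
  read 0, top Z: go to s0, push DZ → (s0, 22010, DZ)
  read 2, top D: go to s0, push C → (s0, 2010, CZ)
  read 2, top C: go to s2, push C → (s2, 010, CZ)
  read 0, top C: go to s1, push BC → (s1, 10, BCZ)
  read 1, top B: go to s2, push ε → (s2, 0, CZ)
  read 0, top C: go to s1, push BC → (s1, ε, BCZ)
All input consumed in state s1 with stack BCZ.

BCZ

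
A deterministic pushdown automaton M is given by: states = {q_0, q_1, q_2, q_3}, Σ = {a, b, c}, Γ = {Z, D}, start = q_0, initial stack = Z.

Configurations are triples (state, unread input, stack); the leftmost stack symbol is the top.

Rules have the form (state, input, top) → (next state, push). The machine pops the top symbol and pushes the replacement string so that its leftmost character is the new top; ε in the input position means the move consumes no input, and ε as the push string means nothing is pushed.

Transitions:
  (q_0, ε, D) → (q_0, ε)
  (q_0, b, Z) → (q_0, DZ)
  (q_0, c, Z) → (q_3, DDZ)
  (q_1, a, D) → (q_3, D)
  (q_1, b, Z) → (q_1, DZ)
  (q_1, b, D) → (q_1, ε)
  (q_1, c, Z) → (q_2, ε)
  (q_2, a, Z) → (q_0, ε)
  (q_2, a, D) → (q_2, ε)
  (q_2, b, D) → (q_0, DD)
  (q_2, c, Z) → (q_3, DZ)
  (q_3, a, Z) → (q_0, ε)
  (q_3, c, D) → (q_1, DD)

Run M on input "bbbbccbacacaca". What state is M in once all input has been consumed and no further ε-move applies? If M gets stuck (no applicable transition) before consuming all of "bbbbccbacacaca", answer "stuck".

(q_0, bbbbccbacacaca, Z)
  read b, top Z: go to q_0, push DZ → (q_0, bbbccbacacaca, DZ)
  ε-move, top D: go to q_0, push ε → (q_0, bbbccbacacaca, Z)
  read b, top Z: go to q_0, push DZ → (q_0, bbccbacacaca, DZ)
  ε-move, top D: go to q_0, push ε → (q_0, bbccbacacaca, Z)
  read b, top Z: go to q_0, push DZ → (q_0, bccbacacaca, DZ)
  ε-move, top D: go to q_0, push ε → (q_0, bccbacacaca, Z)
  read b, top Z: go to q_0, push DZ → (q_0, ccbacacaca, DZ)
  ε-move, top D: go to q_0, push ε → (q_0, ccbacacaca, Z)
  read c, top Z: go to q_3, push DDZ → (q_3, cbacacaca, DDZ)
  read c, top D: go to q_1, push DD → (q_1, bacacaca, DDDZ)
  read b, top D: go to q_1, push ε → (q_1, acacaca, DDZ)
  read a, top D: go to q_3, push D → (q_3, cacaca, DDZ)
  read c, top D: go to q_1, push DD → (q_1, acaca, DDDZ)
  read a, top D: go to q_3, push D → (q_3, caca, DDDZ)
  read c, top D: go to q_1, push DD → (q_1, aca, DDDDZ)
  read a, top D: go to q_3, push D → (q_3, ca, DDDDZ)
  read c, top D: go to q_1, push DD → (q_1, a, DDDDDZ)
  read a, top D: go to q_3, push D → (q_3, ε, DDDDDZ)
All input consumed; M is in state q_3.

q_3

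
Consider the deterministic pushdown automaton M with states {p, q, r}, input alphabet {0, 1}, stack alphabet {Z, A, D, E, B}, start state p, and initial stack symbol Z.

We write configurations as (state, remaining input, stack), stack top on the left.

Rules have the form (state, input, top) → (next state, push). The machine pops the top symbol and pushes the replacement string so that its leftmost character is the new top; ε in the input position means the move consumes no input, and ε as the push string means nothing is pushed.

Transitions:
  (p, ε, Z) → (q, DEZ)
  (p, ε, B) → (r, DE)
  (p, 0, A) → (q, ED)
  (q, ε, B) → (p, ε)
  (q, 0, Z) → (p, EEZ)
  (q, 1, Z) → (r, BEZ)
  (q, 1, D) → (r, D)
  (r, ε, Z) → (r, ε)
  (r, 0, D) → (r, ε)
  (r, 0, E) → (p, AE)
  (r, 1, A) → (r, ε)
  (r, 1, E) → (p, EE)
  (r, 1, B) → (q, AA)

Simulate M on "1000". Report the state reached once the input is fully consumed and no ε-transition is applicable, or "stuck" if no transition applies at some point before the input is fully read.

(p, 1000, Z)
  ε-move, top Z: go to q, push DEZ → (q, 1000, DEZ)
  read 1, top D: go to r, push D → (r, 000, DEZ)
  read 0, top D: go to r, push ε → (r, 00, EZ)
  read 0, top E: go to p, push AE → (p, 0, AEZ)
  read 0, top A: go to q, push ED → (q, ε, EDEZ)
All input consumed; M is in state q.

q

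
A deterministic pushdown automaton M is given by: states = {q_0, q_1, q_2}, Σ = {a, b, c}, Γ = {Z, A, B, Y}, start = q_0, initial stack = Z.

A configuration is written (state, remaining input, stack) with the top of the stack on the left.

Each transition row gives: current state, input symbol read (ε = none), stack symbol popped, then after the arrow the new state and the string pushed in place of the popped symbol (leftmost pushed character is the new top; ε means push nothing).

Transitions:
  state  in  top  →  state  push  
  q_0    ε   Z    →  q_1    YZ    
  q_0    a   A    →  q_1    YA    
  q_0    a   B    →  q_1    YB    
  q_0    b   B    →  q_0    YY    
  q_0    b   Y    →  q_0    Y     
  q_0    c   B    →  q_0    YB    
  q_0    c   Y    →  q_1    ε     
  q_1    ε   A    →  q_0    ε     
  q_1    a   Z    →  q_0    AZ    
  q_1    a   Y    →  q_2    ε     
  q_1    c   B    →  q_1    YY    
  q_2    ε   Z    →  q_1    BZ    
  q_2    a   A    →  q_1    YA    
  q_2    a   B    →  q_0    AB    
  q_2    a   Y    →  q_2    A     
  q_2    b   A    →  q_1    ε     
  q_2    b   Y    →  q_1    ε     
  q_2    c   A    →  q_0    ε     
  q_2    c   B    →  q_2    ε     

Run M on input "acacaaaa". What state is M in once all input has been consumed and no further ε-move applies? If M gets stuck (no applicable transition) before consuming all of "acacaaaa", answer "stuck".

(q_0, acacaaaa, Z)
  ε-move, top Z: go to q_1, push YZ → (q_1, acacaaaa, YZ)
  read a, top Y: go to q_2, push ε → (q_2, cacaaaa, Z)
  ε-move, top Z: go to q_1, push BZ → (q_1, cacaaaa, BZ)
  read c, top B: go to q_1, push YY → (q_1, acaaaa, YYZ)
  read a, top Y: go to q_2, push ε → (q_2, caaaa, YZ)
No transition for (q_2, c, top Y); M blocks with input caaaa remaining.

stuck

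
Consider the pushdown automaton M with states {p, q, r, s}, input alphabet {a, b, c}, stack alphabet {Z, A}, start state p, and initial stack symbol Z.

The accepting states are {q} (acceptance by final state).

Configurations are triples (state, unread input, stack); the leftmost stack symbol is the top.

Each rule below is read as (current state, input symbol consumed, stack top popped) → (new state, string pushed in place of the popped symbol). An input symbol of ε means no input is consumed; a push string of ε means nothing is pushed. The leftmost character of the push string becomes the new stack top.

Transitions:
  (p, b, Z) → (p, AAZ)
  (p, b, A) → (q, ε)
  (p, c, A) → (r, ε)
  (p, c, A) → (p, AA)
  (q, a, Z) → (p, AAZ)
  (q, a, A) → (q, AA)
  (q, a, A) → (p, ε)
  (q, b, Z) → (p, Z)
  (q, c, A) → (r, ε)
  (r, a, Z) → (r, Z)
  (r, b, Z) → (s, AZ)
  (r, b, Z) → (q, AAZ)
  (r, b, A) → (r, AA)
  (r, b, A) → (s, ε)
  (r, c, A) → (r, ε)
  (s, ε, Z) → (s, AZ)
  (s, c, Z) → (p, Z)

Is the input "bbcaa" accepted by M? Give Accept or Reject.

No computation consumes all input and reaches a final state.

Reject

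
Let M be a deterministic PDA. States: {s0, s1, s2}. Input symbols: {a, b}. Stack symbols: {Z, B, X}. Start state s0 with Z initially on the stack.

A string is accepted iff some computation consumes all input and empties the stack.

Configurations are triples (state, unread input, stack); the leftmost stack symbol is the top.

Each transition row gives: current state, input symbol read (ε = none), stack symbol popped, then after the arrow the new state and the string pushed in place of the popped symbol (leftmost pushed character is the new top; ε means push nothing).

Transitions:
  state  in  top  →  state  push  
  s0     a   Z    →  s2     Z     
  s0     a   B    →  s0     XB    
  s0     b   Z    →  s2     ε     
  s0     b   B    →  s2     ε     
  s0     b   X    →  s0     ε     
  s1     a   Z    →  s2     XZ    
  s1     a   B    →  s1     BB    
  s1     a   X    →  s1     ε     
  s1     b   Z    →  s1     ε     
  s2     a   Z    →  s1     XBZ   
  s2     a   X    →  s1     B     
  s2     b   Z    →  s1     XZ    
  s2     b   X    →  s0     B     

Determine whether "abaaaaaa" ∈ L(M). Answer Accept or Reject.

(s0, abaaaaaa, Z)
  read a, top Z: go to s2, push Z → (s2, baaaaaa, Z)
  read b, top Z: go to s1, push XZ → (s1, aaaaaa, XZ)
  read a, top X: go to s1, push ε → (s1, aaaaa, Z)
  read a, top Z: go to s2, push XZ → (s2, aaaa, XZ)
  read a, top X: go to s1, push B → (s1, aaa, BZ)
  read a, top B: go to s1, push BB → (s1, aa, BBZ)
  read a, top B: go to s1, push BB → (s1, a, BBBZ)
  read a, top B: go to s1, push BB → (s1, ε, BBBBZ)
All input consumed; stack is BBBBZ, not empty, and no further ε-move applies.

Reject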